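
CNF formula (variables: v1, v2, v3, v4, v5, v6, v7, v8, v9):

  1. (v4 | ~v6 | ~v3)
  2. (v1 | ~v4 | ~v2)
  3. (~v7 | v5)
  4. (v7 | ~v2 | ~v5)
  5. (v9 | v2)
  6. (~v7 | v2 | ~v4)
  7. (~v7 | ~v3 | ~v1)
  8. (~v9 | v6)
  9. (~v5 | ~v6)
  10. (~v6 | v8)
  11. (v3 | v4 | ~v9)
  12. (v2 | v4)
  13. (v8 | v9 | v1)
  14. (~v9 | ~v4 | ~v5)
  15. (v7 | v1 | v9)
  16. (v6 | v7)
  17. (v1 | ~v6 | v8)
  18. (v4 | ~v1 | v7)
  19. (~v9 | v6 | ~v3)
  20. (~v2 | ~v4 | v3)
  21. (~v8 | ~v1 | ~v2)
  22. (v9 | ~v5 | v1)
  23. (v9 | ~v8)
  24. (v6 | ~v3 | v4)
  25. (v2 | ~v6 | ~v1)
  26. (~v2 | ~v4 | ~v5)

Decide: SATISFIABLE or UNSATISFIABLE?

SATISFIABLE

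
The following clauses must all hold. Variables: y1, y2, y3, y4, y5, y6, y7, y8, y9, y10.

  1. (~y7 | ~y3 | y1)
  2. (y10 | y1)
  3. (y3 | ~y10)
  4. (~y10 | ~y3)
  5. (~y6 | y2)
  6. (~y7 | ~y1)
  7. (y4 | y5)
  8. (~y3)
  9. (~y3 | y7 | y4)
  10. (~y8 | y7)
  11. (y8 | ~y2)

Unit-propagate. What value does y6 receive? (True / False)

Unit clause (~y3) sets y3 = False.
(~y10 | y3): since y3 = False, the clause reduces to (~y10). y10 = False.
(y1 | y10): since y10 = False, the clause reduces to (y1). y1 = True.
(~y7 | ~y1): since y1 = True, the clause reduces to (~y7). y7 = False.
(~y8 | y7) with y7 = False leaves only ~y8, so y8 = False.
In (y8 | ~y2), y8 is now false; ~y2 must hold, so y2 = False.
(y2 | ~y6) with y2 = False leaves only ~y6, so y6 = False.

False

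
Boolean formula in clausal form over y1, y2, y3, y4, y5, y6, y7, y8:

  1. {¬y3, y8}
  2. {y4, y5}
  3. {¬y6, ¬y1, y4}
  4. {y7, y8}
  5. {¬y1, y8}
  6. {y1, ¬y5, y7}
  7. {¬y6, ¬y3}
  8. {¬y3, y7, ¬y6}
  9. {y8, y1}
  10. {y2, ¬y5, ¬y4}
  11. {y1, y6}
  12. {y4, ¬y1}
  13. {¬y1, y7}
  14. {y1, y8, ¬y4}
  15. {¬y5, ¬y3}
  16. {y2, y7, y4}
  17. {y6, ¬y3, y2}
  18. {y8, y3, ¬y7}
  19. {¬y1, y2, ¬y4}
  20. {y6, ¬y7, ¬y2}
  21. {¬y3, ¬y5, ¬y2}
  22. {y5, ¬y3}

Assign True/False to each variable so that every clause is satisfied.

y1=F  y2=F  y3=F  y4=F  y5=T  y6=T  y7=T  y8=T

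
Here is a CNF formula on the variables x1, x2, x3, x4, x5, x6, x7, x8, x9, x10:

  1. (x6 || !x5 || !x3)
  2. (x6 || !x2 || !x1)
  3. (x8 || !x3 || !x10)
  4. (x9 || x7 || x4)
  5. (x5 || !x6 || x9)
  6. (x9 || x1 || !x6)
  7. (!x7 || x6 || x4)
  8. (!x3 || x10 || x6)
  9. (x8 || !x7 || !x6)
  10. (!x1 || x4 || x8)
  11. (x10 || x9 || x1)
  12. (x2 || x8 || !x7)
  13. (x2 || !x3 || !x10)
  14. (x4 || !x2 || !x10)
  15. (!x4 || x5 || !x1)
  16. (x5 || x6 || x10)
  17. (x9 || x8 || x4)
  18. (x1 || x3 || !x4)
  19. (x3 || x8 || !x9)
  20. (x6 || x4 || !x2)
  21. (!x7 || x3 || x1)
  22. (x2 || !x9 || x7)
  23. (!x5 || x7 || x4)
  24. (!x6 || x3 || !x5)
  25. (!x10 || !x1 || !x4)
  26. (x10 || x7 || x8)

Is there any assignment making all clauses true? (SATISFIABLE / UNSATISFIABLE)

SATISFIABLE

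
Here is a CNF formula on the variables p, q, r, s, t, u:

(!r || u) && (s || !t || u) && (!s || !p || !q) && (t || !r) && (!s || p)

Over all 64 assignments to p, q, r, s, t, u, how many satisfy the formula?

21

Case analysis on s and p:
  s=T, p=T: 5 of the 16 assignments to (q,r,t,u) work.
  s=T, p=F: a clause becomes empty — 0.
  s=F, p=T: q free; 4 ways for (r,t,u) × 2^1 = 8.
  s=F, p=F: q free; 4 ways for (r,t,u) × 2^1 = 8.
Total: 5 + 0 + 8 + 8 = 21.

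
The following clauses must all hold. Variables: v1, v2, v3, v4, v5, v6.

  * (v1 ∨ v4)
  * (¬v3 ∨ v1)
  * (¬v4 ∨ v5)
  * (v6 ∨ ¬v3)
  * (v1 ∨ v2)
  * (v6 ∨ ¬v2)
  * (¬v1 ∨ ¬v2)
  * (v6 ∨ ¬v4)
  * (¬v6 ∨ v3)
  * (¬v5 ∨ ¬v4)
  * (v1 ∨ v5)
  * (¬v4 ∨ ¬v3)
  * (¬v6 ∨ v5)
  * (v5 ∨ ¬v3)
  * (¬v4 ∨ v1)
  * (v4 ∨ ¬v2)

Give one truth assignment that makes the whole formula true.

v1=True, v2=False, v3=True, v4=False, v5=True, v6=True

Try v1 = True.
  then v2 is forced to False.
Set v3 = True and propagate.
  then v6 is forced to True.
  then v4 is forced to False.
  then v5 is forced to True.
Every clause has at least one true literal under this assignment.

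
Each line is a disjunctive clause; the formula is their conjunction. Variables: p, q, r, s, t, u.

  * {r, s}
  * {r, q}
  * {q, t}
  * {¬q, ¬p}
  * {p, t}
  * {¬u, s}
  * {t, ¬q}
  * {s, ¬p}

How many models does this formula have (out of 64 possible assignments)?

10

Split on q, then p.
  q=T, p=T: a clause becomes empty — 0.
  q=T, p=F: 5 of the 16 assignments to (r,s,t,u) work.
  q=F, p=T: remaining (r,s,t,u) ∈ {(T,T,T,F); (T,T,T,T)} — 2.
  q=F, p=F: remaining (r,s,t,u) ∈ {(T,F,T,F); (T,T,T,F); (T,T,T,T)} — 3.
Total: 0 + 5 + 2 + 3 = 10.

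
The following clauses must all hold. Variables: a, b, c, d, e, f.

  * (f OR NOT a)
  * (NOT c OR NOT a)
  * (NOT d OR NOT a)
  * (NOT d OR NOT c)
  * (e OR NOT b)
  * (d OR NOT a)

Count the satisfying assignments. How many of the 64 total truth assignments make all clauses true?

Case analysis on a and d:
  a=T, d=T: a clause becomes empty — 0.
  a=T, d=F: a clause becomes empty — 0.
  a=F, d=T: f free; 3 ways for (b,c,e) × 2^1 = 6.
  a=F, d=F: c, f free; 3 ways for (b,e) × 2^2 = 12.
Total: 0 + 0 + 6 + 12 = 18.

18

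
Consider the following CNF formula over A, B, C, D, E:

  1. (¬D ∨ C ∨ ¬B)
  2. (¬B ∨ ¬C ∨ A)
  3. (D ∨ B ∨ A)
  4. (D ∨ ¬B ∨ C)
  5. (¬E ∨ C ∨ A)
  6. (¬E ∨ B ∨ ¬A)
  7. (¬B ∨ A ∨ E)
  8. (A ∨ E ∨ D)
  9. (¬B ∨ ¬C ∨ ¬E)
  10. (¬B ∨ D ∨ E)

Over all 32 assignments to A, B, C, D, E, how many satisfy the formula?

Case analysis on B and A:
  B=1, A=1: remaining (C,D,E) ∈ {(1,1,0)} — 1.
  B=1, A=0: a clause becomes empty — 0.
  B=0, A=1: remaining (C,D,E) ∈ {(0,0,0); (0,1,0); (1,0,0); (1,1,0)} — 4.
  B=0, A=0: remaining (C,D,E) ∈ {(0,1,0); (1,1,0); (1,1,1)} — 3.
Total: 1 + 0 + 4 + 3 = 8.

8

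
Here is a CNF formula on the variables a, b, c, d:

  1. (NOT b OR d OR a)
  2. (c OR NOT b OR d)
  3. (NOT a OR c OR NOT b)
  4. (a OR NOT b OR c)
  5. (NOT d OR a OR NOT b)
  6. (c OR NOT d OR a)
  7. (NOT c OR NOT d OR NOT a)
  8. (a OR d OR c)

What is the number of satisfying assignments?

The models are:
  a=F b=F c=T d=F
  a=F b=F c=T d=T
  a=T b=F c=F d=F
  a=T b=F c=F d=T
  a=T b=F c=T d=F
  a=T b=T c=T d=F
Count: 6.

6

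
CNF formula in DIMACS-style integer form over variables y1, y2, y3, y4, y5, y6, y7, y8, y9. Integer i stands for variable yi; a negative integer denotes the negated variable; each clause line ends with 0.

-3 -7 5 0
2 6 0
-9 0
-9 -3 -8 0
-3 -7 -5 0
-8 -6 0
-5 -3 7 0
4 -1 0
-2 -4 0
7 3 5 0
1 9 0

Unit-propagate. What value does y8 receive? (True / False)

False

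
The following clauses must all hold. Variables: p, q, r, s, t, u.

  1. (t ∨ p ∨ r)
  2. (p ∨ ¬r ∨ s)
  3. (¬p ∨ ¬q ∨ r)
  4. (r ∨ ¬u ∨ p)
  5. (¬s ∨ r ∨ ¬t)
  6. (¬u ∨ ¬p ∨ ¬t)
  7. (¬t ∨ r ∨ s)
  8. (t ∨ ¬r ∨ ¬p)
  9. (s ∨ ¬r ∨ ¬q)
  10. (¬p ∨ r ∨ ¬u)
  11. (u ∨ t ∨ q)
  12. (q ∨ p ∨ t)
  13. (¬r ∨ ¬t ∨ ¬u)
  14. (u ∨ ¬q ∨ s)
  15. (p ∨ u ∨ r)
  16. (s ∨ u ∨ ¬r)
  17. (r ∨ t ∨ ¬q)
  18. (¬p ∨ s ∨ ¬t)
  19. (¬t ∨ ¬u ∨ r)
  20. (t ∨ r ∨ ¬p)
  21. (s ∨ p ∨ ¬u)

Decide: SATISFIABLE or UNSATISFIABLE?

SATISFIABLE

Branch on p: take p = False.
Set q = False and propagate.
  then t is forced to True.
Branch on r: take r = True.
  then s is forced to True.
  then u is forced to False.
Every clause has at least one true literal under this assignment.
So p=False, q=False, r=True, s=True, t=True, u=False is a satisfying assignment.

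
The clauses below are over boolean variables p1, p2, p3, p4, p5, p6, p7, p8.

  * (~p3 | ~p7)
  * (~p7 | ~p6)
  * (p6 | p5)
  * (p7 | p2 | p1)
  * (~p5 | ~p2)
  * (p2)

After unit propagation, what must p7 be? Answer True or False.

False

(p2) is a unit clause: p2 = True.
From (~p2 | ~p5) and p2 = True: p5 = False.
(p5 | p6) with p5 = False leaves only p6, so p6 = True.
(~p6 | ~p7): since p6 = True, the clause reduces to (~p7). p7 = False.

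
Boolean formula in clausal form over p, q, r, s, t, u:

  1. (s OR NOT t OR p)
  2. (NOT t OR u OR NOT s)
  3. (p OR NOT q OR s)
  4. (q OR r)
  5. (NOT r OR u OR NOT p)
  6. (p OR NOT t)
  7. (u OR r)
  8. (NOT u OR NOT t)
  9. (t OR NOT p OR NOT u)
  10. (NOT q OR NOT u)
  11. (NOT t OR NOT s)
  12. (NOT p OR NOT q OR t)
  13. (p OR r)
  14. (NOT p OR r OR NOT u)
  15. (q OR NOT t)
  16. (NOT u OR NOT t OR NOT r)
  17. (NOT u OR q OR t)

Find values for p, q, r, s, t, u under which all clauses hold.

p=False, q=False, r=True, s=True, t=False, u=False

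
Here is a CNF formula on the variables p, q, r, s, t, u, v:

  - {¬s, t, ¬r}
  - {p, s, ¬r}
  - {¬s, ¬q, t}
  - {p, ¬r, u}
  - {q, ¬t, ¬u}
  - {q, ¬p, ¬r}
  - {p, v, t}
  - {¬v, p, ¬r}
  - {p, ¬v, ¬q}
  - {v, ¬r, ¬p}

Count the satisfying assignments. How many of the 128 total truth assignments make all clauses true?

43

Case analysis on p and r:
  p=1, r=1: u free; 3 ways for (q,s,t,v) × 2^1 = 6.
  p=1, r=0: v free; 12 ways for (q,s,t,u) × 2^1 = 24.
  p=0, r=1: remaining (q,s,t,u,v) ∈ {(1,1,1,1,0)} — 1.
  p=0, r=0: s free; 6 ways for (q,t,u,v) × 2^1 = 12.
Total: 6 + 24 + 1 + 12 = 43.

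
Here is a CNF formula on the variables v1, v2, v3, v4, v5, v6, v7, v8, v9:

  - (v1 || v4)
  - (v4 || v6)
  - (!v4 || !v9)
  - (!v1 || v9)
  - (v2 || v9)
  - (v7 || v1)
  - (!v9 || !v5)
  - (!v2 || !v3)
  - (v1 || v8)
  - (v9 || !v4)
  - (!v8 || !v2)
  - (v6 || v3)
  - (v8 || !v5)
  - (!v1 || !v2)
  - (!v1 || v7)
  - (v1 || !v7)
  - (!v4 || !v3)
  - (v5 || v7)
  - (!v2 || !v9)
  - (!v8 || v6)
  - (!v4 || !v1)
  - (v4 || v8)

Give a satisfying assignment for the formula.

Pure literal: v6 appears only positively; assign v6 = True.
Branch on v1: take v1 = True.
  then v9 is forced to True.
  then v4 is forced to False.
  then v5 is forced to False.
  then v2 is forced to False.
  then v7 is forced to True.
  then v8 is forced to True.
v3 is now unconstrained; take v3 = True.

v1=T  v2=F  v3=T  v4=F  v5=F  v6=T  v7=T  v8=T  v9=T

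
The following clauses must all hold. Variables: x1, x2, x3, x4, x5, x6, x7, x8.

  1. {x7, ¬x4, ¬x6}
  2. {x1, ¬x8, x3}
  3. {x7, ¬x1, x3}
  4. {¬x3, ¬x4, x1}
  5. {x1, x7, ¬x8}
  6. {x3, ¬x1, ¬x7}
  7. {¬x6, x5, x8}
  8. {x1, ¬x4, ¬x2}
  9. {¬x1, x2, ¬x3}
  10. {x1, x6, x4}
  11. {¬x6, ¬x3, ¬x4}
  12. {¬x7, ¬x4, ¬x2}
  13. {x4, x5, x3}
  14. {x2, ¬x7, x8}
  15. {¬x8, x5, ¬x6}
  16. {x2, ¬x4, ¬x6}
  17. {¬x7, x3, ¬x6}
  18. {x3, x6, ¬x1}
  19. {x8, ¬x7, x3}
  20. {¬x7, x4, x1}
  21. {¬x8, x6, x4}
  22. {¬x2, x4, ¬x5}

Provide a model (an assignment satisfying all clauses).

x1 = T, x2 = T, x3 = T, x4 = T, x5 = T, x6 = F, x7 = F, x8 = F

Check each clause:
  1. {¬x4, ¬x6, x7} — ¬x6 is true.
  2. {x1, x3, ¬x8} — ¬x8 is true.
  3. {¬x1, x7, x3} — x3 is true.
  4. {¬x4, ¬x3, x1} — x1 is true.
  5. {x1, x7, ¬x8} — ¬x8 is true.
  6. {¬x1, x3, ¬x7} — ¬x7 is true.
  7. {¬x6, x5, x8} — ¬x6 is true.
  8. {¬x2, x1, ¬x4} — x1 is true.
  9. {¬x1, ¬x3, x2} — x2 is true.
  10. {x6, x4, x1} — x1 is true.
  11. {¬x4, ¬x6, ¬x3} — ¬x6 is true.
  12. {¬x4, ¬x2, ¬x7} — ¬x7 is true.
  13. {x3, x5, x4} — x3 is true.
  14. {¬x7, x8, x2} — ¬x7 is true.
  15. {x5, ¬x6, ¬x8} — ¬x8 is true.
  16. {¬x6, ¬x4, x2} — x2 is true.
  17. {x3, ¬x6, ¬x7} — ¬x7 is true.
  18. {x3, x6, ¬x1} — x3 is true.
  19. {x3, ¬x7, x8} — ¬x7 is true.
  20. {x1, x4, ¬x7} — x1 is true.
  21. {x4, x6, ¬x8} — ¬x8 is true.
  22. {¬x5, ¬x2, x4} — x4 is true.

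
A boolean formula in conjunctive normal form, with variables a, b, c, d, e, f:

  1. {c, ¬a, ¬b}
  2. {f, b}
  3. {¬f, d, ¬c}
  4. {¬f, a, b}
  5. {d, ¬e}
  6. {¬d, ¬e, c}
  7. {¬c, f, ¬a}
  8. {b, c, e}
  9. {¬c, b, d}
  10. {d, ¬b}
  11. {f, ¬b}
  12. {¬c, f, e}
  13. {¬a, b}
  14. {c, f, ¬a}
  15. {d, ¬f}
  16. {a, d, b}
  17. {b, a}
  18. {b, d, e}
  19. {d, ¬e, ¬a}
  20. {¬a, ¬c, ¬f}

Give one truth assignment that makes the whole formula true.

a=F, b=T, c=F, d=T, e=F, f=T

Check each clause:
  1. {¬a, c, ¬b} — ¬a is true.
  2. {f, b} — b is true.
  3. {d, ¬f, ¬c} — d is true.
  4. {a, b, ¬f} — b is true.
  5. {¬e, d} — ¬e is true.
  6. {¬d, c, ¬e} — ¬e is true.
  7. {¬a, f, ¬c} — ¬c is true.
  8. {e, c, b} — b is true.
  9. {d, b, ¬c} — b is true.
  10. {d, ¬b} — d is true.
  11. {f, ¬b} — f is true.
  12. {f, e, ¬c} — ¬c is true.
  13. {b, ¬a} — b is true.
  14. {c, f, ¬a} — f is true.
  15. {¬f, d} — d is true.
  16. {b, d, a} — b is true.
  17. {a, b} — b is true.
  18. {e, d, b} — b is true.
  19. {d, ¬a, ¬e} — ¬e is true.
  20. {¬a, ¬c, ¬f} — ¬c is true.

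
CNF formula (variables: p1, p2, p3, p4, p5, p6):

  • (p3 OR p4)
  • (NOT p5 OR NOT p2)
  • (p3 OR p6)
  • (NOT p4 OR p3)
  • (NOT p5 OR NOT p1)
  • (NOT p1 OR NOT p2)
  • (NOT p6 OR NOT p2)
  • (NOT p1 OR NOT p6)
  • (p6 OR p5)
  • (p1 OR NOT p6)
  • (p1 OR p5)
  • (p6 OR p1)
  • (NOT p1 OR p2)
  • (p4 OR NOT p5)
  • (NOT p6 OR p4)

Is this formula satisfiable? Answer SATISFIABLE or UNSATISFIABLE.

UNSATISFIABLE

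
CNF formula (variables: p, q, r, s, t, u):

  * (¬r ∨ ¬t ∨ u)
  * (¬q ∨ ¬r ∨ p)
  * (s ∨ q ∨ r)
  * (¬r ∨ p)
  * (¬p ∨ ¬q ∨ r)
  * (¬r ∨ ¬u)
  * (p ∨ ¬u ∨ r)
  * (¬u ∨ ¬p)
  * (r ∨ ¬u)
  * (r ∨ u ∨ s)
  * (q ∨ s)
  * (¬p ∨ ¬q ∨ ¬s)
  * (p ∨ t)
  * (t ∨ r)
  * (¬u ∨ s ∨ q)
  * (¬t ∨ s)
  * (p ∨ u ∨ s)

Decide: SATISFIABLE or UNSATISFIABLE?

Branch on p: take p = True.
  then u is forced to False.
Try q = False.
  then s is forced to True.
Try r = False.
  then t is forced to True.
So p=T  q=F  r=F  s=T  t=T  u=F is a satisfying assignment.

SATISFIABLE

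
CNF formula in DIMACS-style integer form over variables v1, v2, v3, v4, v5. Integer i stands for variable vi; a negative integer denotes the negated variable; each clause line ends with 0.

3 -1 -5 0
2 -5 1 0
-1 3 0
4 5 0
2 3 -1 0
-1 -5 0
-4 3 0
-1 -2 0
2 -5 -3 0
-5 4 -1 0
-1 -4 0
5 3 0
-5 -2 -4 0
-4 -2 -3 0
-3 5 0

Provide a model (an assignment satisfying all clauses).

Branch on v1: take v1 = False.
Try v2 = True.
For the remaining variables, v3 = True, v4 = False, v5 = True works.
Every clause has at least one true literal under this assignment.

v1=False, v2=True, v3=True, v4=False, v5=True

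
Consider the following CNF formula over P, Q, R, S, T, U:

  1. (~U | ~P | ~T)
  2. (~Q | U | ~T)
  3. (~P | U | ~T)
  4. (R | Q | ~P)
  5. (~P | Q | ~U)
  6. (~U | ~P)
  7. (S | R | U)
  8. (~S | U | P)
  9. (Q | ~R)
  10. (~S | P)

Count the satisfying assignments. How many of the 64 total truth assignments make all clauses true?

10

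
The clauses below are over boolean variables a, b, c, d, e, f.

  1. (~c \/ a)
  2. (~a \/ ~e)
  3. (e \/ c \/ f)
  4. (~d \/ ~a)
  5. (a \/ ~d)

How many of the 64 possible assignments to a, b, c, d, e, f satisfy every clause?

12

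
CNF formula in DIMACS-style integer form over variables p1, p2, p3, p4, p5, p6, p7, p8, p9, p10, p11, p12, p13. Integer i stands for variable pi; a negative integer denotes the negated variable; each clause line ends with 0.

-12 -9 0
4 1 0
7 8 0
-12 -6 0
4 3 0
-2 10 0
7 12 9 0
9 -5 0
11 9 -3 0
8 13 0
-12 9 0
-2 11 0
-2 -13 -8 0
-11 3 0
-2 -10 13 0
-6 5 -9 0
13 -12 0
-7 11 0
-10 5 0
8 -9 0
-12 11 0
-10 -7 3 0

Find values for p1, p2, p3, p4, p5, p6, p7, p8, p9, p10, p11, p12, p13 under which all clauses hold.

p1 occurs only positively in the remaining clauses — set p1 = True.
Pure literal: p2 appears only negated; assign p2 = False.
Try p3 = True.
Set p5 = False and propagate.
  then p10 is forced to False.
For the remaining variables, p4 = False, p6 = True, p7 = True, p8 = True, p9 = False, p11 = True, p12 = False, p13 = False works.
Check each clause:
  1. (~p12 | ~p9) — ~p12 is true.
  2. (p1 | p4) — p1 is true.
  3. (p8 | p7) — p8 is true.
  4. (~p6 | ~p12) — ~p12 is true.
  5. (p3 | p4) — p3 is true.
  6. (p10 | ~p2) — ~p2 is true.
  7. (p12 | p9 | p7) — p7 is true.
  8. (p9 | ~p5) — ~p5 is true.
  9. (~p3 | p9 | p11) — p11 is true.
  10. (p8 | p13) — p8 is true.
  11. (~p12 | p9) — ~p12 is true.
  12. (~p2 | p11) — p11 is true.
  13. (~p8 | ~p2 | ~p13) — ~p13 is true.
  14. (~p11 | p3) — p3 is true.
  15. (~p10 | p13 | ~p2) — ~p2 is true.
  16. (~p6 | ~p9 | p5) — ~p9 is true.
  17. (p13 | ~p12) — ~p12 is true.
  18. (~p7 | p11) — p11 is true.
  19. (~p10 | p5) — ~p10 is true.
  20. (~p9 | p8) — p8 is true.
  21. (p11 | ~p12) — p11 is true.
  22. (p3 | ~p7 | ~p10) — p3 is true.

p1=T, p2=F, p3=T, p4=F, p5=F, p6=T, p7=T, p8=T, p9=F, p10=F, p11=T, p12=F, p13=F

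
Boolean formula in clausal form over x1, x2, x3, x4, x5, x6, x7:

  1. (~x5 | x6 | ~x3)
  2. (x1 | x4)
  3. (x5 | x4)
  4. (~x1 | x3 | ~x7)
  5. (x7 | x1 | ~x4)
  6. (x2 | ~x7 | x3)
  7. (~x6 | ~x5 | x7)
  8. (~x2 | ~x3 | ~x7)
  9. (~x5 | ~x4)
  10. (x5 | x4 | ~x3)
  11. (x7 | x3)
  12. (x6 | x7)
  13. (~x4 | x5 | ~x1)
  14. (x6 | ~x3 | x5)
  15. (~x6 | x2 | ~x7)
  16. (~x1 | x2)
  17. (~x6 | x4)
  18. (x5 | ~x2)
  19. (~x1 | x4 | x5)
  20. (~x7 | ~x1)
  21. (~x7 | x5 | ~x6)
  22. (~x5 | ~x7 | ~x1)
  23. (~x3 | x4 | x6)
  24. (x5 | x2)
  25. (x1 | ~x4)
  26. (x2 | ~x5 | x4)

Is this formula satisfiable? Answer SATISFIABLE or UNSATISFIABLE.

UNSATISFIABLE

x5 = True:
  propagation gives x4=False, x1=True, x2=True, x6=False; an empty clause results — contradiction.
x5 = False:
  propagation gives x4=True, x1=False; an empty clause results — contradiction.
Every branch closes, so no satisfying assignment exists.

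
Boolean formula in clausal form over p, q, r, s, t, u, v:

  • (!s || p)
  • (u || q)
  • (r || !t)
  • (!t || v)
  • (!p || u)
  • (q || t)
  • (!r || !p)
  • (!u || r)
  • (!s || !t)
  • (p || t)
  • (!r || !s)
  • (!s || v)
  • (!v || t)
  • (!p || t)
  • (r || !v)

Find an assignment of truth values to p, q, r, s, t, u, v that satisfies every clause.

p = F, q = T, r = T, s = F, t = T, u = F, v = T

Pure literal: q appears only positively; assign q = True.
Pure literal: s appears only negated; assign s = False.
Branch on p: take p = False.
  then t is forced to True.
  then r is forced to True.
  then v is forced to True.
u is now unconstrained; take u = False.
Every clause has at least one true literal under this assignment.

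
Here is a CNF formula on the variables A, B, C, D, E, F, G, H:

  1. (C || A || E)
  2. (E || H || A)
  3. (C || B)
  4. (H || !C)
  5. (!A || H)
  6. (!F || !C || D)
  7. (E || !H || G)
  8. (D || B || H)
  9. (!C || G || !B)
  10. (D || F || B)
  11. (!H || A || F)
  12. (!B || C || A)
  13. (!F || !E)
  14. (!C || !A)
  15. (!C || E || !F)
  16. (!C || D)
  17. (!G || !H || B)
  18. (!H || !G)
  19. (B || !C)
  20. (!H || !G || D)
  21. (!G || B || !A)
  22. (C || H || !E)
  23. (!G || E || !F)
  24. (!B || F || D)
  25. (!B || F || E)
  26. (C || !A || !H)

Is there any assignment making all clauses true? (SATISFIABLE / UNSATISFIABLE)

C = True:
  propagation gives H=True, A=False, F=True, D=True; an empty clause results — contradiction.
C = False:
  propagation gives B=True, A=True, H=True; an empty clause results — contradiction.
Every branch closes, so no satisfying assignment exists.

UNSATISFIABLE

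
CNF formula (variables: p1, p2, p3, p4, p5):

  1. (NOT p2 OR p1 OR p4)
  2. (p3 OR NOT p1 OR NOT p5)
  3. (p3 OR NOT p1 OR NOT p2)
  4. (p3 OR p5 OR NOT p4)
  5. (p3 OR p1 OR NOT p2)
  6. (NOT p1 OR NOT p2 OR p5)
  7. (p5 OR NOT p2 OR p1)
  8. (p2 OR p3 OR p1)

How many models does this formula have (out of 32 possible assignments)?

12

Case analysis on p1 and p2:
  p1=1, p2=1: remaining (p3,p4,p5) ∈ {(1,0,1); (1,1,1)} — 2.
  p1=1, p2=0: 5 of the 8 assignments to (p3,p4,p5) work.
  p1=0, p2=1: remaining (p3,p4,p5) ∈ {(1,1,1)} — 1.
  p1=0, p2=0: remaining (p3,p4,p5) ∈ {(1,0,0); (1,0,1); (1,1,0); (1,1,1)} — 4.
Total: 2 + 5 + 1 + 4 = 12.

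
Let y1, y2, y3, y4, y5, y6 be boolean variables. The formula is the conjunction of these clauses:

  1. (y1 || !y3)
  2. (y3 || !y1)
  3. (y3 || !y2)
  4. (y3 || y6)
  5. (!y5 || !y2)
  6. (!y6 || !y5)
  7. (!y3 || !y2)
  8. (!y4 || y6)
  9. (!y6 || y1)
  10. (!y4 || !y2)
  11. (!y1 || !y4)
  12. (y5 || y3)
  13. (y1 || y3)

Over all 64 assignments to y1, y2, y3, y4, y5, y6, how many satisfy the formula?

3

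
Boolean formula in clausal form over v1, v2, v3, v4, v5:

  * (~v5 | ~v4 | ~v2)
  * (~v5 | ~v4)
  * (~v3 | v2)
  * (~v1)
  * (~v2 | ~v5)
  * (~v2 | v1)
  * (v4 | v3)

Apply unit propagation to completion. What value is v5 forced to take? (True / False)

False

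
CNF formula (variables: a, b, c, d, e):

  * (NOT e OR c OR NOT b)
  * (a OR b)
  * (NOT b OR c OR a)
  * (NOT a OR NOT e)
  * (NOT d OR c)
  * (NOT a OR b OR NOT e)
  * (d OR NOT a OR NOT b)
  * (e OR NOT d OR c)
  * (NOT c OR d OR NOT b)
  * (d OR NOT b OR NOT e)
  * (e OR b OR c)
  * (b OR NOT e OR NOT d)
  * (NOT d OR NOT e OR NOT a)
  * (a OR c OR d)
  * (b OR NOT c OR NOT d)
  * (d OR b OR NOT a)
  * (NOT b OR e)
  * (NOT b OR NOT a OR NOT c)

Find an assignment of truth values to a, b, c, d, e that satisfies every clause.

a=False  b=True  c=True  d=True  e=True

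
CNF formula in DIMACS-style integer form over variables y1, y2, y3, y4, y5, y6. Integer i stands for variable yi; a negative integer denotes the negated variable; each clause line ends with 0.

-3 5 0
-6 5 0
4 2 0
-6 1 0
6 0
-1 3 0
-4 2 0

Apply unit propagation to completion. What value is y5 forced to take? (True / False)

Unit clause (y6) sets y6 = True.
From (y5 OR NOT y6) and y6 = True: y5 = True.

True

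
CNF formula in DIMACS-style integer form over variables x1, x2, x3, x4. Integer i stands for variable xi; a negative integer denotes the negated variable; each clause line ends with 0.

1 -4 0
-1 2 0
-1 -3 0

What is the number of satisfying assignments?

The models are:
  x1=0 x2=0 x3=0 x4=0
  x1=0 x2=0 x3=1 x4=0
  x1=0 x2=1 x3=0 x4=0
  x1=0 x2=1 x3=1 x4=0
  x1=1 x2=1 x3=0 x4=0
  x1=1 x2=1 x3=0 x4=1
Count: 6.

6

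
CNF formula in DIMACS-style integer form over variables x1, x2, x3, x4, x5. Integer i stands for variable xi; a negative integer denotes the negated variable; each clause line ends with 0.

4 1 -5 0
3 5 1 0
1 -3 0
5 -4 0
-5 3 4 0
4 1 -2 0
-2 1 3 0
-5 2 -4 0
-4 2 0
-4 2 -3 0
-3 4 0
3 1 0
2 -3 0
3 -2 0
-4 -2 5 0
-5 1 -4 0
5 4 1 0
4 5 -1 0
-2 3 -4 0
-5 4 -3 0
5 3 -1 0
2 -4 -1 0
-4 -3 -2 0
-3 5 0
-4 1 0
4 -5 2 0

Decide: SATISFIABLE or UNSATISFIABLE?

x4 = True:
  propagation gives x5=True, x2=True, x3=True; an empty clause results — contradiction.
x4 = False:
  propagation gives x3=False, x5=False, x1=True; an empty clause results — contradiction.
Every branch closes, so no satisfying assignment exists.

UNSATISFIABLE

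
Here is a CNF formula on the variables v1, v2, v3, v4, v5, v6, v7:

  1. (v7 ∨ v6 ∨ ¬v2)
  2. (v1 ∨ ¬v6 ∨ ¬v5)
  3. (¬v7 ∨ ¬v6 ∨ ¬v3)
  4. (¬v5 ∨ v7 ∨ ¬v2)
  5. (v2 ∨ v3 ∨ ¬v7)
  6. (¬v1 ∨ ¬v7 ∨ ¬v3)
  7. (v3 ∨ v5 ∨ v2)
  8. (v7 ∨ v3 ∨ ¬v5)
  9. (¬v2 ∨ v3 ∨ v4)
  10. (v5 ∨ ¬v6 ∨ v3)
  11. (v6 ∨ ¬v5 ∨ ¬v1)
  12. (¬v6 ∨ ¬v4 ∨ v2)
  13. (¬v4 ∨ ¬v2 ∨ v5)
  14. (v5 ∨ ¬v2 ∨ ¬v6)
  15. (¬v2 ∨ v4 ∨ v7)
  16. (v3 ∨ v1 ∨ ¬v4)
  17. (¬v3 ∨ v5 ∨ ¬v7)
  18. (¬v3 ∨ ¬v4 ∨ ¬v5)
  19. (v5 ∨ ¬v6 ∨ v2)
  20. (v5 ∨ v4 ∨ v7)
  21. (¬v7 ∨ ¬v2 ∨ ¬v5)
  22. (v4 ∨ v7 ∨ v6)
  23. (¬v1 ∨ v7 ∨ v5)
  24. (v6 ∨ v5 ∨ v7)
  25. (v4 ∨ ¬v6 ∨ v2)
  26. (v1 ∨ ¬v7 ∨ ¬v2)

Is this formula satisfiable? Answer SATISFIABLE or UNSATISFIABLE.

Branch on v1: take v1 = False.
Branch on v2: take v2 = False.
The remaining clauses are satisfied by v3 = True, v4 = False, v5 = True, v6 = False, v7 = True.
So v1=False, v2=False, v3=True, v4=False, v5=True, v6=False, v7=True is a satisfying assignment.

SATISFIABLE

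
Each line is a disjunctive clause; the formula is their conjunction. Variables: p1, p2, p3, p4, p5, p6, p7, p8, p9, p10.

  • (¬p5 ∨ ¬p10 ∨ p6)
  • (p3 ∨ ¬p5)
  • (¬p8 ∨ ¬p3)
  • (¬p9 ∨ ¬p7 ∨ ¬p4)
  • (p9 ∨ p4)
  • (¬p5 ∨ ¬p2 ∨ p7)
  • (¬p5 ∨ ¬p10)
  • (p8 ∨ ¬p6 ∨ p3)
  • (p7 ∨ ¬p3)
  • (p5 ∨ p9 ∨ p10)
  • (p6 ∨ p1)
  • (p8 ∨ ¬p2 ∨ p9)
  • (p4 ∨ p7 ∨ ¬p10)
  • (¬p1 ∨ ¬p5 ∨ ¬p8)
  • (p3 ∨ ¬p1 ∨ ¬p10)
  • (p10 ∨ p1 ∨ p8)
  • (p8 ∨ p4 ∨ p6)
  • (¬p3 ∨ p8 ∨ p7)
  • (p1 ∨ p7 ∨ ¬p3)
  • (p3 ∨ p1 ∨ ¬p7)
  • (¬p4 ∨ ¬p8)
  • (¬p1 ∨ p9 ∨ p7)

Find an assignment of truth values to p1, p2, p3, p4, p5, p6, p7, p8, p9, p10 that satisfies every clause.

Try p1 = True.
Set p2 = True and propagate.
Set p3 = True and propagate.
  then p8 is forced to False.
  then p7 is forced to True.
  then p9 is forced to True.
  then p4 is forced to False.
  then p6 is forced to True.
For the remaining variables, p5 = False, p10 = True works.
Every clause has at least one true literal under this assignment.

p1=T, p2=T, p3=T, p4=F, p5=F, p6=T, p7=T, p8=F, p9=T, p10=T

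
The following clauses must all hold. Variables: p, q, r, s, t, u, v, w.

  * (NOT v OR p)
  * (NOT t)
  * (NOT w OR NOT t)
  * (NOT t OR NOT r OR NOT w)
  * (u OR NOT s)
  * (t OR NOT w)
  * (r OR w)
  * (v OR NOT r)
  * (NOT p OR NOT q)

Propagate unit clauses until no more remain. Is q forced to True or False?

False

Unit clause (NOT t) sets t = False.
(t OR NOT w): since t = False, the clause reduces to (NOT w). w = False.
(r OR w): since w = False, the clause reduces to (r). r = True.
In (v OR NOT r), NOT r is now false; v must hold, so v = True.
(p OR NOT v): since v = True, the clause reduces to (p). p = True.
(NOT p OR NOT q) with p = True leaves only NOT q, so q = False.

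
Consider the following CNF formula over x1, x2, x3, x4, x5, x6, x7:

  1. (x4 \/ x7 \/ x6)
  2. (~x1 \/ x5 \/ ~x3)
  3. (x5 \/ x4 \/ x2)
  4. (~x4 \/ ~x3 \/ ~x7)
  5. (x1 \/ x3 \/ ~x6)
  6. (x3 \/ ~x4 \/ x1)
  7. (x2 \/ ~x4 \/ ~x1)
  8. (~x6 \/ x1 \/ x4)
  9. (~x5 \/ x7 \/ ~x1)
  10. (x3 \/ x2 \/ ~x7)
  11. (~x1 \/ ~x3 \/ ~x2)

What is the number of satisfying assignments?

Split on x1, then x3.
  x1=1, x3=1: remaining (x2,x4,x5,x6,x7) ∈ {(0,0,1,0,1); (0,0,1,1,1)} — 2.
  x1=1, x3=0: 11 of the 32 assignments to (x2,x4,x5,x6,x7) work.
  x1=0, x3=1: 11 of the 32 assignments to (x2,x4,x5,x6,x7) work.
  x1=0, x3=0: remaining (x2,x4,x5,x6,x7) ∈ {(1,0,0,0,1); (1,0,1,0,1)} — 2.
Total: 2 + 11 + 11 + 2 = 26.

26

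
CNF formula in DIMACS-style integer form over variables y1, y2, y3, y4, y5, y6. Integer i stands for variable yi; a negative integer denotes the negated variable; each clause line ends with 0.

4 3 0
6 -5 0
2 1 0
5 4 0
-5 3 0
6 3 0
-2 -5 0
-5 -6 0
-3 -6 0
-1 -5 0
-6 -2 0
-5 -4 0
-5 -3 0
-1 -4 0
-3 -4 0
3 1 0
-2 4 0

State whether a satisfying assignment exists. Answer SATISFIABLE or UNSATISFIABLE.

UNSATISFIABLE

y5 = True:
  propagation gives y6=True; an empty clause results — contradiction.
y5 = False:
  propagation gives y4=True, y1=False, y2=True, y6=False; an empty clause results — contradiction.
Every branch closes, so no satisfying assignment exists.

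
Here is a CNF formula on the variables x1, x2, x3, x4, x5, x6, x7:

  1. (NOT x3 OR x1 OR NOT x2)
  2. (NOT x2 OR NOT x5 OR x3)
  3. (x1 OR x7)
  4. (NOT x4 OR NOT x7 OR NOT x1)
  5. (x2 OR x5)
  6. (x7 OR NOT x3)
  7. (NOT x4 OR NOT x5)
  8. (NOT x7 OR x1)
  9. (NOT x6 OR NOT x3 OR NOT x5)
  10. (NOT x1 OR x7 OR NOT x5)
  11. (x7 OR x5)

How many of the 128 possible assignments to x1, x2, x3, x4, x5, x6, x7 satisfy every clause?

8

Case analysis on x5 and x7:
  x5=T, x7=T: remaining (x1,x2,x3,x4,x6) ∈ {(T,F,F,F,F); (T,F,F,F,T); (T,F,T,F,F); (T,T,T,F,F)} — 4.
  x5=T, x7=F: a clause becomes empty — 0.
  x5=F, x7=T: remaining (x1,x2,x3,x4,x6) ∈ {(T,T,F,F,F); (T,T,F,F,T); (T,T,T,F,F); (T,T,T,F,T)} — 4.
  x5=F, x7=F: a clause becomes empty — 0.
Total: 4 + 0 + 4 + 0 = 8.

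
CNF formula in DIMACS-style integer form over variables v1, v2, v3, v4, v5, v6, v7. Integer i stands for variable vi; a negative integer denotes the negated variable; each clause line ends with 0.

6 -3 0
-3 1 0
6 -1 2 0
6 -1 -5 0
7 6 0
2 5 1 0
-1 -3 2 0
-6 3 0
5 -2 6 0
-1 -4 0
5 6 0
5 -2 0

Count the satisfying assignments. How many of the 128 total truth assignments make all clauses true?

6

Satisfying assignments:
  v1=F v2=F v3=F v4=F v5=T v6=F v7=T
  v1=F v2=F v3=F v4=T v5=T v6=F v7=T
  v1=F v2=T v3=F v4=F v5=T v6=F v7=T
  v1=F v2=T v3=F v4=T v5=T v6=F v7=T
  v1=T v2=T v3=T v4=F v5=T v6=T v7=F
  v1=T v2=T v3=T v4=F v5=T v6=T v7=T
That's 6 in total.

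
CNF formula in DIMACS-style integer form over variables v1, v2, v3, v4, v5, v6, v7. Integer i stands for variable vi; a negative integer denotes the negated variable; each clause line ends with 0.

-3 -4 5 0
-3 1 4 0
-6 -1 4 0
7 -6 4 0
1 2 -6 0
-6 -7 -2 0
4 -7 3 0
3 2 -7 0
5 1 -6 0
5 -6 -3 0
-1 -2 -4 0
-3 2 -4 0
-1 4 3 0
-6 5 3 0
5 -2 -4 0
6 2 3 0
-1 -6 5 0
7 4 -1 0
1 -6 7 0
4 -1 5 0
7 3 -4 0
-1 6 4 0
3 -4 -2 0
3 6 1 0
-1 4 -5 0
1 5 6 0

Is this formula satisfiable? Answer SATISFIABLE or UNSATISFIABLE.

Branch on v1: take v1 = False.
Set v2 = True and propagate.
The remaining clauses are satisfied by v3 = True, v4 = True, v5 = True, v6 = False, v7 = True.
So v1 = False  v2 = True  v3 = True  v4 = True  v5 = True  v6 = False  v7 = True is a satisfying assignment.

SATISFIABLE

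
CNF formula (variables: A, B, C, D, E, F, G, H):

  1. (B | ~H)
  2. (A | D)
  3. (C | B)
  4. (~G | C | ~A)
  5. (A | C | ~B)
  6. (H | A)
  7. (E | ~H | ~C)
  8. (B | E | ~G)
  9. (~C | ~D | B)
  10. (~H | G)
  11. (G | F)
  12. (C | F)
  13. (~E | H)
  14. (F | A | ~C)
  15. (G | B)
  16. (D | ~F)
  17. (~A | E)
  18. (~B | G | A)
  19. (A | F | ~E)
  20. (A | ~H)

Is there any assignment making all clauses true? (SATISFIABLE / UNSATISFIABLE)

SATISFIABLE

Set A = True and propagate.
  then E is forced to True.
  then H is forced to True.
  then B is forced to True.
  then G is forced to True.
  then C is forced to True.
The remaining clauses are satisfied by D = True, F = True.
Every clause has at least one true literal under this assignment.
So A=T, B=T, C=T, D=T, E=T, F=T, G=T, H=T is a satisfying assignment.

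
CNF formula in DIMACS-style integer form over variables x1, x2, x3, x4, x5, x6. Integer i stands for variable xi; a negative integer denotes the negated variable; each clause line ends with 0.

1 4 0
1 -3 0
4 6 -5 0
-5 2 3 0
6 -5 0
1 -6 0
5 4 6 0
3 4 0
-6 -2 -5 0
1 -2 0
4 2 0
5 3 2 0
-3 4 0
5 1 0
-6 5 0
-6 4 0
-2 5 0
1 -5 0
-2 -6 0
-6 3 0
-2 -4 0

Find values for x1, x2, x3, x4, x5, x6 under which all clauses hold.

x1 = T, x2 = F, x3 = T, x4 = T, x5 = T, x6 = T

Check each clause:
  1. (x4 ∨ x1) — x1 is true.
  2. (¬x3 ∨ x1) — x1 is true.
  3. (x6 ∨ ¬x5 ∨ x4) — x4 is true.
  4. (x3 ∨ ¬x5 ∨ x2) — x3 is true.
  5. (x6 ∨ ¬x5) — x6 is true.
  6. (x1 ∨ ¬x6) — x1 is true.
  7. (x6 ∨ x5 ∨ x4) — x4 is true.
  8. (x3 ∨ x4) — x3 is true.
  9. (¬x5 ∨ ¬x6 ∨ ¬x2) — ¬x2 is true.
  10. (x1 ∨ ¬x2) — x1 is true.
  11. (x2 ∨ x4) — x4 is true.
  12. (x2 ∨ x3 ∨ x5) — x3 is true.
  13. (x4 ∨ ¬x3) — x4 is true.
  14. (x5 ∨ x1) — x1 is true.
  15. (x5 ∨ ¬x6) — x5 is true.
  16. (¬x6 ∨ x4) — x4 is true.
  17. (x5 ∨ ¬x2) — x5 is true.
  18. (¬x5 ∨ x1) — x1 is true.
  19. (¬x2 ∨ ¬x6) — ¬x2 is true.
  20. (x3 ∨ ¬x6) — x3 is true.
  21. (¬x4 ∨ ¬x2) — ¬x2 is true.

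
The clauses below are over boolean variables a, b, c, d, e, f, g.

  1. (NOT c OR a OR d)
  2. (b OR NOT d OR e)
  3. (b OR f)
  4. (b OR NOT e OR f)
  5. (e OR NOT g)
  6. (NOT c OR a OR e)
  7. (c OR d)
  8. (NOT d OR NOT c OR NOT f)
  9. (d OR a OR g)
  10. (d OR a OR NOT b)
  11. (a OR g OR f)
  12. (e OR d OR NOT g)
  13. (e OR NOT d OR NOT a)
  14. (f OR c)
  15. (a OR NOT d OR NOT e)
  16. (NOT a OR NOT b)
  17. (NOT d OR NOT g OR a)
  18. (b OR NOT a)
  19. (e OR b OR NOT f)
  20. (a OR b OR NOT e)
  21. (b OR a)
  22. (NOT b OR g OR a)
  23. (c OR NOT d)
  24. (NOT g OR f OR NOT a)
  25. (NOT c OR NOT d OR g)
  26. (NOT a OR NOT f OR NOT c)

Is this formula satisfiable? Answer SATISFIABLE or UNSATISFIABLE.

UNSATISFIABLE

a = True:
  propagation gives b=False; an empty clause results — contradiction.
a = False:
  propagation gives b=True, d=True, e=False, g=False; an empty clause results — contradiction.
Every branch closes, so no satisfying assignment exists.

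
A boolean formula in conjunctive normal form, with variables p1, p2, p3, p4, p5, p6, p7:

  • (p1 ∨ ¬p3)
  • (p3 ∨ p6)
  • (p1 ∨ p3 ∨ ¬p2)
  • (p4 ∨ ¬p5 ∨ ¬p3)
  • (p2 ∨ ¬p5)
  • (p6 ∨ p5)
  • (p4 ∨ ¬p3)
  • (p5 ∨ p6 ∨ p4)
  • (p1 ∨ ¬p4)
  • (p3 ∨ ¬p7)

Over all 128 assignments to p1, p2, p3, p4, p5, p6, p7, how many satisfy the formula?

15

Case analysis on p3 and p4:
  p3=T, p4=T: p7 free; 4 ways for (p1,p2,p5,p6) × 2^1 = 8.
  p3=T, p4=F: a clause becomes empty — 0.
  p3=F, p4=T: remaining (p1,p2,p5,p6,p7) ∈ {(T,F,F,T,F); (T,T,F,T,F); (T,T,T,T,F)} — 3.
  p3=F, p4=F: remaining (p1,p2,p5,p6,p7) ∈ {(F,F,F,T,F); (T,F,F,T,F); (T,T,F,T,F); (T,T,T,T,F)} — 4.
Total: 8 + 0 + 3 + 4 = 15.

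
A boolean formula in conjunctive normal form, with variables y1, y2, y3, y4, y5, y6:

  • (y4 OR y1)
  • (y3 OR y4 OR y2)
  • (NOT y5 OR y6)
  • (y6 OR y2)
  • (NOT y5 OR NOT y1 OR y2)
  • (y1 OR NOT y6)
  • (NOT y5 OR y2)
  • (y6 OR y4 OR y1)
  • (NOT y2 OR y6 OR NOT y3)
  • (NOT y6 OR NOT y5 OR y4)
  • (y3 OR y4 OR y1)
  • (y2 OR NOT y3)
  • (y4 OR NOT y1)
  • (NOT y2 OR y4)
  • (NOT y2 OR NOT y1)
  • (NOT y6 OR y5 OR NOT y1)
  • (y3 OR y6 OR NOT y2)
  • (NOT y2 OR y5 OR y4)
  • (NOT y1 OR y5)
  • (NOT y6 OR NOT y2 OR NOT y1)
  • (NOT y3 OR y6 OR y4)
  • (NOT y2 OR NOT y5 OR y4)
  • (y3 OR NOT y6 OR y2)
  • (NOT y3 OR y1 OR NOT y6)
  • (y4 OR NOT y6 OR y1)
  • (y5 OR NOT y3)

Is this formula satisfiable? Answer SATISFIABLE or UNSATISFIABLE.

y2 = True:
  propagation gives y4=True, y1=False, y6=False, y5=False; an empty clause results — contradiction.
y2 = False:
  propagation gives y6=True, y1=True, y5=False; an empty clause results — contradiction.
Every branch closes, so no satisfying assignment exists.

UNSATISFIABLE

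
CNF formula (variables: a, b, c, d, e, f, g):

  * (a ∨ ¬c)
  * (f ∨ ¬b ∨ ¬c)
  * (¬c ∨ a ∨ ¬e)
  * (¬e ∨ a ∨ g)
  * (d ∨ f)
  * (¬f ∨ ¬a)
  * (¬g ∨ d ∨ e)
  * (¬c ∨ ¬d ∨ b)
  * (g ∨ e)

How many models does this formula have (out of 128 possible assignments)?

16

Split on a, then c.
  a=1, c=1: a clause becomes empty — 0.
  a=1, c=0: b free; 3 ways for (d,e,f,g) × 2^1 = 6.
  a=0, c=1: a clause becomes empty — 0.
  a=0, c=0: b free; 5 ways for (d,e,f,g) × 2^1 = 10.
Total: 0 + 6 + 0 + 10 = 16.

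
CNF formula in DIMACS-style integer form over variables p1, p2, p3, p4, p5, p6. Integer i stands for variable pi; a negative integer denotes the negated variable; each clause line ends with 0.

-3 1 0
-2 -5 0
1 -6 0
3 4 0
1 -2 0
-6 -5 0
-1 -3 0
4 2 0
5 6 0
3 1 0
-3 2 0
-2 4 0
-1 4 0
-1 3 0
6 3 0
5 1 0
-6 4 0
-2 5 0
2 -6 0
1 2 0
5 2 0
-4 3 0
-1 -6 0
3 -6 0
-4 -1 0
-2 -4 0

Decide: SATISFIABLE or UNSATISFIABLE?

p1 = True:
  propagation gives p3=False; an empty clause results — contradiction.
p1 = False:
  propagation gives p3=False; an empty clause results — contradiction.
Every branch closes, so no satisfying assignment exists.

UNSATISFIABLE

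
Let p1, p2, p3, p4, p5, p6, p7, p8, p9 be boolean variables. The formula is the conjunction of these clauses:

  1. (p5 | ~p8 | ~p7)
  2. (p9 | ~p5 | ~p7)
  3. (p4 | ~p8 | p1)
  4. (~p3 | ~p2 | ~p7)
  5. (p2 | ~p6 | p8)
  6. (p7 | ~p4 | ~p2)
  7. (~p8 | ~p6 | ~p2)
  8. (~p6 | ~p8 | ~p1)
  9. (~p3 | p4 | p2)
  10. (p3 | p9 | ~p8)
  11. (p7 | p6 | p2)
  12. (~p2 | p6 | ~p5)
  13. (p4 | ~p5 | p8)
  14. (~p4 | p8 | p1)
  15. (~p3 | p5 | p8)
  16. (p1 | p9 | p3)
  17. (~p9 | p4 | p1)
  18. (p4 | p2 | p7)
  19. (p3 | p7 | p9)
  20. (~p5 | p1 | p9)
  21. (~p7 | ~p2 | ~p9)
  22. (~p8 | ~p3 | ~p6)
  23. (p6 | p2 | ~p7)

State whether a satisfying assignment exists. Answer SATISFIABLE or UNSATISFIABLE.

Branch on p1: take p1 = False.
Try p2 = False.
The remaining clauses are satisfied by p3 = False, p4 = True, p5 = True, p6 = True, p7 = True, p8 = True, p9 = True.
Every clause has at least one true literal under this assignment.
So p1=False, p2=False, p3=False, p4=True, p5=True, p6=True, p7=True, p8=True, p9=True is a satisfying assignment.

SATISFIABLE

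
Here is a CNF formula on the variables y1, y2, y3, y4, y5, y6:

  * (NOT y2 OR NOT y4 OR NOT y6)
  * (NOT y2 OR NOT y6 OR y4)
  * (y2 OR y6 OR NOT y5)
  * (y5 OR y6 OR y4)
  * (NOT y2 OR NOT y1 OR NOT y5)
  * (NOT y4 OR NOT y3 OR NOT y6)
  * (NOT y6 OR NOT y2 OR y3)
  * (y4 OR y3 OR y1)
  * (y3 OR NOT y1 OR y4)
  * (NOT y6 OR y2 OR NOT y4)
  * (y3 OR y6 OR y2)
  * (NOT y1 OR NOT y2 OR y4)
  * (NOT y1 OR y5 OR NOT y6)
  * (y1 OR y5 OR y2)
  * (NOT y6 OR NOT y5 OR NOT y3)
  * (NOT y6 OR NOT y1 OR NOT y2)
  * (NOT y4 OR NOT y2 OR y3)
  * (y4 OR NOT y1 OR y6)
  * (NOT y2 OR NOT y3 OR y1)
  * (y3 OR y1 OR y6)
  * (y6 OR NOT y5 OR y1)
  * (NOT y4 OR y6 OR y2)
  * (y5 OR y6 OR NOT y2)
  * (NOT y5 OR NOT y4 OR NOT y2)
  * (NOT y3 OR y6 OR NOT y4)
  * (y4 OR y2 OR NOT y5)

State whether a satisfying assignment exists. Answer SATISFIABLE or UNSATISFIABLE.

UNSATISFIABLE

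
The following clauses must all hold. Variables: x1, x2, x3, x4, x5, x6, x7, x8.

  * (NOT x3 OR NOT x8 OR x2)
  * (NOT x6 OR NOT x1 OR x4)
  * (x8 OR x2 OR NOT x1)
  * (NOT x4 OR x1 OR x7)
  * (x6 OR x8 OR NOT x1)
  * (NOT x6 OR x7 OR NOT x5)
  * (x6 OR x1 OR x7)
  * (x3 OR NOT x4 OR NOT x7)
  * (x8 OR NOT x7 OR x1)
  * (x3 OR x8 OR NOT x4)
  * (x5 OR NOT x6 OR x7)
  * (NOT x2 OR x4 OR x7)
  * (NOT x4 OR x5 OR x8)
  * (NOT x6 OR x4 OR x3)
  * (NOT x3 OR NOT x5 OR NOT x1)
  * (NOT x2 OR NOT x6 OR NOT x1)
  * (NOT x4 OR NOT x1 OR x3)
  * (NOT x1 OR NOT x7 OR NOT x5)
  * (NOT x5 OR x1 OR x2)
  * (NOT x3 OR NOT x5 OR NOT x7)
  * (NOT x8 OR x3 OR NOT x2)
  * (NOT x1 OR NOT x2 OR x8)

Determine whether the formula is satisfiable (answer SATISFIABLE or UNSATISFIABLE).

SATISFIABLE

Try x1 = True.
Branch on x2: take x2 = False.
  then x8 is forced to True.
  then x3 is forced to False.
  then x4 is forced to False.
  then x6 is forced to False.
Set x5 = False and propagate.
x7 is now unconstrained; take x7 = False.
So x1=1  x2=0  x3=0  x4=0  x5=0  x6=0  x7=0  x8=1 is a satisfying assignment.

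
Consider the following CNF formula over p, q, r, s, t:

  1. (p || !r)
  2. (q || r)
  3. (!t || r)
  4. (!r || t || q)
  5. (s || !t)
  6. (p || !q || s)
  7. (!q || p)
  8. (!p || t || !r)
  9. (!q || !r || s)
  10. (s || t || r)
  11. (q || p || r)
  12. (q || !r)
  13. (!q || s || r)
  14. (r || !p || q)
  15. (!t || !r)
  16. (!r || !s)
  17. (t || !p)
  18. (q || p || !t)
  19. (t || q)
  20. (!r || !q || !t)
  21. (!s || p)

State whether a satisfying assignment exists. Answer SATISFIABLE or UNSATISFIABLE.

UNSATISFIABLE

r = True:
  propagation gives p=True, t=True; an empty clause results — contradiction.
r = False:
  propagation gives q=True, t=False, p=True; an empty clause results — contradiction.
Every branch closes, so no satisfying assignment exists.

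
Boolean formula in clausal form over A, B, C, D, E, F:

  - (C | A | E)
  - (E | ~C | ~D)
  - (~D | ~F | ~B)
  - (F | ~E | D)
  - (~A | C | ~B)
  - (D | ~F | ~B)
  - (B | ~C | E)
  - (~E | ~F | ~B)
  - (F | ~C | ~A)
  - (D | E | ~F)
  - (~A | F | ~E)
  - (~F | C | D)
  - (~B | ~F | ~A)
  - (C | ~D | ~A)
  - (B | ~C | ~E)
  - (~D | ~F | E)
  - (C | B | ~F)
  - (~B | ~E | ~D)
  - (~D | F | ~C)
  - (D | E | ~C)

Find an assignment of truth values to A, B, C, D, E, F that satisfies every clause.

Set A = False and propagate.
Set B = False and propagate.
Branch on C: take C = False.
  then E is forced to True.
  then F is forced to False.
  then D is forced to True.
Check each clause:
  1. (A | C | E) — E is true.
  2. (~C | ~D | E) — ~C is true.
  3. (~B | ~D | ~F) — ~F is true.
  4. (D | ~E | F) — D is true.
  5. (~B | ~A | C) — ~A is true.
  6. (D | ~B | ~F) — ~F is true.
  7. (B | ~C | E) — ~C is true.
  8. (~E | ~B | ~F) — ~F is true.
  9. (~A | F | ~C) — ~C is true.
  10. (D | E | ~F) — ~F is true.
  11. (F | ~A | ~E) — ~A is true.
  12. (~F | D | C) — ~F is true.
  13. (~F | ~B | ~A) — ~F is true.
  14. (C | ~A | ~D) — ~A is true.
  15. (B | ~C | ~E) — ~C is true.
  16. (E | ~D | ~F) — ~F is true.
  17. (B | ~F | C) — ~F is true.
  18. (~D | ~B | ~E) — ~B is true.
  19. (F | ~C | ~D) — ~C is true.
  20. (~C | D | E) — E is true.

A = False, B = False, C = False, D = True, E = True, F = False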